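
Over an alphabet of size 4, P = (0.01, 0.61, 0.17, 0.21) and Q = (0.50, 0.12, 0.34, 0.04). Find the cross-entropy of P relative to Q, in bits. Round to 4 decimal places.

H(P,Q) = −Σ p·log₂ q.
  −0.01·log₂(0.50) = 0.01000
  −0.61·log₂(0.12) = 1.86593
  −0.17·log₂(0.34) = 0.26459
  −0.21·log₂(0.04) = 0.97521
H(P,Q) = 3.1157 bits.

3.1157 bits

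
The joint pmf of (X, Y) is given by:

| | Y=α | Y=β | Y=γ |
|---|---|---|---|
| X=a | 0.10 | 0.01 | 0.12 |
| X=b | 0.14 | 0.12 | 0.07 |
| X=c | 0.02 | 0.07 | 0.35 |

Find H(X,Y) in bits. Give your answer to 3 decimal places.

2.710 bits

H(X,Y) = −Σ p(x,y)·log₂ p(x,y) over all 9 cells.
  cell (a,α): −0.10·log₂0.10 = 0.3322
  cell (a,β): −0.01·log₂0.01 = 0.0664
  cell (a,γ): −0.12·log₂0.12 = 0.3671
  cell (b,α): −0.14·log₂0.14 = 0.3971
  cell (b,β): −0.12·log₂0.12 = 0.3671
  cell (b,γ): −0.07·log₂0.07 = 0.2686
  cell (c,α): −0.02·log₂0.02 = 0.1129
  cell (c,β): −0.07·log₂0.07 = 0.2686
  cell (c,γ): −0.35·log₂0.35 = 0.5301
Sum = 2.710 bits.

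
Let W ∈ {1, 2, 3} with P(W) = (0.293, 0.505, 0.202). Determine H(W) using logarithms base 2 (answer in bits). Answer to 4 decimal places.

H(W) = −Σ p·log₂ p.
  −(0.293)·log₂(0.293) = 0.51891
  −(0.505)·log₂(0.505) = 0.49775
  −(0.202)·log₂(0.202) = 0.46613
Sum: 0.51891 + 0.49775 + 0.46613 = 1.4828 bits.

1.4828 bits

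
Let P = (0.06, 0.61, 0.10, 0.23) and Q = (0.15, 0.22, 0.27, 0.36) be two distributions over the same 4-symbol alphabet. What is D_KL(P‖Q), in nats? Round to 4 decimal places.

0.3647 nats

D(P‖Q) = Σ p·ln(p/q).
  0.06·ln(0.06/0.15) = -0.05498
  0.61·ln(0.61/0.22) = 0.62210
  0.10·ln(0.10/0.27) = -0.09933
  0.23·ln(0.23/0.36) = -0.10305
D(P‖Q) = 0.3647 nats.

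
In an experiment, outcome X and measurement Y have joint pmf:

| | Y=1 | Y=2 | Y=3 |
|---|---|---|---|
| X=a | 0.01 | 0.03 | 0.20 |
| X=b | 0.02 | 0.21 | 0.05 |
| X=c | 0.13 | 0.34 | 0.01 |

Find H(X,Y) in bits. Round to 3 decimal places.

H(X,Y) = −Σ p(x,y)·log₂ p(x,y) over all 9 cells.
  cell (a,1): −0.01·log₂0.01 = 0.0664
  cell (a,2): −0.03·log₂0.03 = 0.1518
  cell (a,3): −0.20·log₂0.20 = 0.4644
  cell (b,1): −0.02·log₂0.02 = 0.1129
  cell (b,2): −0.21·log₂0.21 = 0.4728
  cell (b,3): −0.05·log₂0.05 = 0.2161
  cell (c,1): −0.13·log₂0.13 = 0.3826
  cell (c,2): −0.34·log₂0.34 = 0.5292
  cell (c,3): −0.01·log₂0.01 = 0.0664
Sum = 2.463 bits.

2.463 bits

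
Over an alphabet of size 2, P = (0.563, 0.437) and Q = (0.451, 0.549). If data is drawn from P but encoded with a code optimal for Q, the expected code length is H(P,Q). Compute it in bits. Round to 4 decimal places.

1.0248 bits

H(P,Q) = −Σ p·log₂ q.
  −0.563·log₂(0.451) = 0.64677
  −0.437·log₂(0.549) = 0.37806
H(P,Q) = 1.0248 bits.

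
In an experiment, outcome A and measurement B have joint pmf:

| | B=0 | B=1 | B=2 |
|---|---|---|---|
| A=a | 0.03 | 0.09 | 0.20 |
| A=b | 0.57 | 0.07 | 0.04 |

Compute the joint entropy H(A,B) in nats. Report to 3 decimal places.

1.279 nats

H(A,B) = −Σ p(x,y)·ln p(x,y) over all 6 cells.
  cell (a,0): −0.03·ln0.03 = 0.1052
  cell (a,1): −0.09·ln0.09 = 0.2167
  cell (a,2): −0.20·ln0.20 = 0.3219
  cell (b,0): −0.57·ln0.57 = 0.3204
  cell (b,1): −0.07·ln0.07 = 0.1861
  cell (b,2): −0.04·ln0.04 = 0.1288
Sum = 1.279 nats.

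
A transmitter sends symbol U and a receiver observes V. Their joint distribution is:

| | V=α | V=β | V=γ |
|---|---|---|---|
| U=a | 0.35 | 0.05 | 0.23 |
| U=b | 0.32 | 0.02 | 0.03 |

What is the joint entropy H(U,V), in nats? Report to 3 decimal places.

H(U,V) = −Σ p(x,y)·ln p(x,y) over all 6 cells.
  cell (a,α): −0.35·ln0.35 = 0.3674
  cell (a,β): −0.05·ln0.05 = 0.1498
  cell (a,γ): −0.23·ln0.23 = 0.3380
  cell (b,α): −0.32·ln0.32 = 0.3646
  cell (b,β): −0.02·ln0.02 = 0.0782
  cell (b,γ): −0.03·ln0.03 = 0.1052
Sum = 1.403 nats.

1.403 nats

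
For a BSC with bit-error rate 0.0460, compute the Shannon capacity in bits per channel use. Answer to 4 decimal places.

Binary symmetric channel: C = 1 − h₂(ε) where h₂ is the binary entropy function.
h₂(0.0460) = −0.0460·log₂0.0460 − 0.9540·log₂0.9540 = 0.2692.
C = 1 − 0.2692 = 0.7308 bits per channel use.

0.7308 bits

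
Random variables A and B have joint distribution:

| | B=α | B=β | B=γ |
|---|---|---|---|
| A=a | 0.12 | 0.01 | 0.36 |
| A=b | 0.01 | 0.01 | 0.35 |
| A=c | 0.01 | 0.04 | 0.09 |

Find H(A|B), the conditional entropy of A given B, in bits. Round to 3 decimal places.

1.294 bits

Chain rule: H(A|B) = H(A,B) − H(B).
Marginals: p(A) = (0.4900, 0.3700, 0.1400), p(B) = (0.1400, 0.0600, 0.8000).
H(A,B) = 2.1919 bits; H(B) = 0.8982 bits.
H(A|B) = 2.1919 − 0.8982 = 1.294 bits.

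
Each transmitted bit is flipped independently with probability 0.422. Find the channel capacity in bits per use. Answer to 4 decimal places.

0.0176 bits

Binary symmetric channel: C = 1 − h₂(ε) where h₂ is the binary entropy function.
h₂(0.422) = −0.422·log₂0.422 − 0.578·log₂0.578 = 0.9824.
C = 1 − 0.9824 = 0.0176 bits per channel use.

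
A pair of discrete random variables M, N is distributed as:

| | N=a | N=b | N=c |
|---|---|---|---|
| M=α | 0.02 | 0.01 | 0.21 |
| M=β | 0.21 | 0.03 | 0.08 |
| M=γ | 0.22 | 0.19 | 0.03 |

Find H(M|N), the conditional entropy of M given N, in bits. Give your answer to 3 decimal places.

1.124 bits

Marginals: p(M) = (0.2400, 0.3200, 0.4400), p(N) = (0.4500, 0.2300, 0.3200).
H(M|N) = Σ p(N) · H(M|N=·).
  N=a: p=0.4500, H(M|N=a) = 1.2175
  N=b: p=0.2300, H(M|N=b) = 0.8077
  N=c: p=0.3200, H(M|N=c) = 1.2190
Weighted sum = 1.124 bits.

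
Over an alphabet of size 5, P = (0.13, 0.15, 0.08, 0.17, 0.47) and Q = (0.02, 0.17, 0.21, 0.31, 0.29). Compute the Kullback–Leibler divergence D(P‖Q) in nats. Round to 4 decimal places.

D(P‖Q) = Σ p·ln(p/q).
  0.13·ln(0.13/0.02) = 0.24333
  0.15·ln(0.15/0.17) = -0.01877
  0.08·ln(0.08/0.21) = -0.07721
  0.17·ln(0.17/0.31) = -0.10213
  0.47·ln(0.47/0.29) = 0.22694
D(P‖Q) = 0.2722 nats.

0.2722 nats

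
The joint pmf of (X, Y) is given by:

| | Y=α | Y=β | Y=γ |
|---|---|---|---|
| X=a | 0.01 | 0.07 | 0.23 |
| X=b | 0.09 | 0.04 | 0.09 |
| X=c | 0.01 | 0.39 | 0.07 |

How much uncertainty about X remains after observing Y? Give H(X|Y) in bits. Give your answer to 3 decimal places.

1.118 bits

Chain rule: H(X|Y) = H(X,Y) − H(Y).
Marginals: p(X) = (0.3100, 0.2200, 0.4700), p(Y) = (0.1100, 0.5000, 0.3900).
H(X,Y) = 2.4985 bits; H(Y) = 1.3801 bits.
H(X|Y) = 2.4985 − 1.3801 = 1.118 bits.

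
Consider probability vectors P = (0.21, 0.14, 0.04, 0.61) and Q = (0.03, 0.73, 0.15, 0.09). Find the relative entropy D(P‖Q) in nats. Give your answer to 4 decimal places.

1.2919 nats

D(P‖Q) = Σ p·ln(p/q).
  0.21·ln(0.21/0.03) = 0.40864
  0.14·ln(0.14/0.73) = -0.23120
  0.04·ln(0.04/0.15) = -0.05287
  0.61·ln(0.61/0.09) = 1.16733
D(P‖Q) = 1.2919 nats.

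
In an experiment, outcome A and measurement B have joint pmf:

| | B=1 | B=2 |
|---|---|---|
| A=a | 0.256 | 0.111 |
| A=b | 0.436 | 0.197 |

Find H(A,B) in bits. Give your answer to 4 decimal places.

H(A,B) = −Σ p(x,y)·log₂ p(x,y) over all 4 cells.
  cell (a,1): −0.256·log₂0.256 = 0.50324
  cell (a,2): −0.111·log₂0.111 = 0.35202
  cell (b,1): −0.436·log₂0.436 = 0.52215
  cell (b,2): −0.197·log₂0.197 = 0.46172
Sum = 1.8391 bits.

1.8391 bits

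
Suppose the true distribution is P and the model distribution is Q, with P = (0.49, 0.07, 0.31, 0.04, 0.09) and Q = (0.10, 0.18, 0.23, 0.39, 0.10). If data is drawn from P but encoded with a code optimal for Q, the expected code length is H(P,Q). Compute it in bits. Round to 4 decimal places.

H(P,Q) = −Σ p·log₂ q.
  −0.49·log₂(0.10) = 1.62774
  −0.07·log₂(0.18) = 0.17318
  −0.31·log₂(0.23) = 0.65729
  −0.04·log₂(0.39) = 0.05434
  −0.09·log₂(0.10) = 0.29897
H(P,Q) = 2.8115 bits.

2.8115 bits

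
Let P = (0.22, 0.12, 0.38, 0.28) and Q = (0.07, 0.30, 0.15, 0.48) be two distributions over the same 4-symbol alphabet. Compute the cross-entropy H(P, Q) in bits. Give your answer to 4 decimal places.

H(P,Q) = −Σ p·log₂ q.
  −0.22·log₂(0.07) = 0.84403
  −0.12·log₂(0.30) = 0.20844
  −0.38·log₂(0.15) = 1.04005
  −0.28·log₂(0.48) = 0.29649
H(P,Q) = 2.3890 bits.

2.3890 bits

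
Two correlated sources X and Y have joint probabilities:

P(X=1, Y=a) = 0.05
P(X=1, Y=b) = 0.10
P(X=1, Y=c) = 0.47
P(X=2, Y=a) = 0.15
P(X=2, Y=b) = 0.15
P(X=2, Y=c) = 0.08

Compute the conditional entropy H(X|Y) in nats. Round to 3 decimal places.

Chain rule: H(X|Y) = H(X,Y) − H(Y).
Marginals: p(X) = (0.6200, 0.3800), p(Y) = (0.2000, 0.2500, 0.5500).
H(X,Y) = 1.5061 nats; H(Y) = 0.9973 nats.
H(X|Y) = 1.5061 − 0.9973 = 0.509 nats.

0.509 nats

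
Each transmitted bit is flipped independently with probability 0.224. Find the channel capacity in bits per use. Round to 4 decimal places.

0.2326 bits

Binary symmetric channel: C = 1 − h₂(ε) where h₂ is the binary entropy function.
h₂(0.224) = −0.224·log₂0.224 − 0.776·log₂0.776 = 0.7674.
C = 1 − 0.7674 = 0.2326 bits per channel use.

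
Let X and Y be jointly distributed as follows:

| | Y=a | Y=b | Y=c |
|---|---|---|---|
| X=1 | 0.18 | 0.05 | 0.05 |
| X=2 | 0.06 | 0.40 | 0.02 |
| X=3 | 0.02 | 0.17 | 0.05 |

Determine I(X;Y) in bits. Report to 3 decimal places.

0.290 bits

Marginals: p(X) = (0.2800, 0.4800, 0.2400), p(Y) = (0.2600, 0.6200, 0.1200).
I(X;Y) = H(X) + H(Y) − H(X,Y).
H(X) = 1.5166, H(Y) = 1.2999, H(X,Y) = 2.5262.
I(X;Y) = 1.5166 + 1.2999 − 2.5262 = 0.290 bits.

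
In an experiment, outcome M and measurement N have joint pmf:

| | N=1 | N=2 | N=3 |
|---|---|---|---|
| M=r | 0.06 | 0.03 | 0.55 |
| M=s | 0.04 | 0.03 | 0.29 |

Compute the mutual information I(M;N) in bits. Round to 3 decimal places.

0.005 bits

Marginals: p(M) = (0.6400, 0.3600), p(N) = (0.1000, 0.0600, 0.8400).
I(M;N) = H(M) + H(N) − H(M,N).
H(M) = 0.9427, H(N) = 0.7870, H(M,N) = 1.7251.
I(M;N) = 0.9427 + 0.7870 − 1.7251 = 0.005 bits.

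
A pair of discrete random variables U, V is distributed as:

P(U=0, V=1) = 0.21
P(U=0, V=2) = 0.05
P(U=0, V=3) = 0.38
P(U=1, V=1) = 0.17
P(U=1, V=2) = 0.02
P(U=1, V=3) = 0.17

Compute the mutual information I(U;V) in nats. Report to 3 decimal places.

Marginals: p(U) = (0.6400, 0.3600), p(V) = (0.3800, 0.0700, 0.5500).
I(U;V) = Σ p(x,y)·ln[p(x,y)/(p(x)p(y))].
  (0,1): 0.21·ln(0.8635) = -0.0308
  (0,2): 0.05·ln(1.1161) = 0.0055
  (0,3): 0.38·ln(1.0795) = 0.0291
  (1,1): 0.17·ln(1.2427) = 0.0369
  (1,2): 0.02·ln(0.7937) = -0.0046
  (1,3): 0.17·ln(0.8586) = -0.0259
Sum = 0.010 nats.

0.010 nats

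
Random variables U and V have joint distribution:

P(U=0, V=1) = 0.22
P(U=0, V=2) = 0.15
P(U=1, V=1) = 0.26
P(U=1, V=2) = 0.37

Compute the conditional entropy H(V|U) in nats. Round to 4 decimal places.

0.6768 nats

Marginals: p(U) = (0.3700, 0.6300), p(V) = (0.4800, 0.5200).
H(V|U) = Σ p(U) · H(V|U=·).
  U=0: p=0.3700, H(V|U=0) = 0.6751
  U=1: p=0.6300, H(V|U=1) = 0.6778
Weighted sum = 0.6768 nats.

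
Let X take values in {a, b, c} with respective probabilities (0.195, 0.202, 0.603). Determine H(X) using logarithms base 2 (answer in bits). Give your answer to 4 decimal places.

H(X) = −Σ p·log₂ p.
  −(0.195)·log₂(0.195) = 0.45990
  −(0.202)·log₂(0.202) = 0.46613
  −(0.603)·log₂(0.603) = 0.44005
Sum: 0.45990 + 0.46613 + 0.44005 = 1.3661 bits.

1.3661 bits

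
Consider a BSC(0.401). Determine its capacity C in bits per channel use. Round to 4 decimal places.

0.0285 bits

Binary symmetric channel: C = 1 − h₂(ε) where h₂ is the binary entropy function.
h₂(0.401) = −0.401·log₂0.401 − 0.599·log₂0.599 = 0.9715.
C = 1 − 0.9715 = 0.0285 bits per channel use.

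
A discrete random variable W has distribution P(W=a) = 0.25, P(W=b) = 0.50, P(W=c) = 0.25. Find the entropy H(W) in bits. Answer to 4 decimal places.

1.5000 bits

H(W) = −Σ p·log₂ p.
  −(0.25)·log₂(0.25) = 0.50000
  −(0.50)·log₂(0.50) = 0.50000
  −(0.25)·log₂(0.25) = 0.50000
Sum: 0.50000 + 0.50000 + 0.50000 = 1.5000 bits.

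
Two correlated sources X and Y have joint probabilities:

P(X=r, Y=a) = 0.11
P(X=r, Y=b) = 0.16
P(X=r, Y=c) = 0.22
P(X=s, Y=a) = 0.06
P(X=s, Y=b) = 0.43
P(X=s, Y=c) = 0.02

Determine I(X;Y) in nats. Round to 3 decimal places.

Marginals: p(X) = (0.4900, 0.5100), p(Y) = (0.1700, 0.5900, 0.2400).
I(X;Y) = H(X) + H(Y) − H(X,Y).
H(X) = 0.6929, H(Y) = 0.9550, H(X,Y) = 1.4791.
I(X;Y) = 0.6929 + 0.9550 − 1.4791 = 0.169 nats.

0.169 nats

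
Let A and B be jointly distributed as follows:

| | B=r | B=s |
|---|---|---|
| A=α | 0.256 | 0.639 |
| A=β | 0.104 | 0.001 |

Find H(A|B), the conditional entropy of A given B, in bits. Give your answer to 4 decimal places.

0.3230 bits

Chain rule: H(A|B) = H(A,B) − H(B).
Marginals: p(A) = (0.8950, 0.1050), p(B) = (0.3600, 0.6400).
H(A,B) = 1.2657 bits; H(B) = 0.9427 bits.
H(A|B) = 1.2657 − 0.9427 = 0.3230 bits.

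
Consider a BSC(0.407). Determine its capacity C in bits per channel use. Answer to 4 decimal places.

0.0251 bits

Binary symmetric channel: C = 1 − h₂(ε) where h₂ is the binary entropy function.
h₂(0.407) = −0.407·log₂0.407 − 0.593·log₂0.593 = 0.9749.
C = 1 − 0.9749 = 0.0251 bits per channel use.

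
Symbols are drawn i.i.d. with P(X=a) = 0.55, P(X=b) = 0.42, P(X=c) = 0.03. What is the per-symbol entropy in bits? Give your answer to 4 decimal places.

1.1518 bits

H(X) = −Σ p·log₂ p.
  −(0.55)·log₂(0.55) = 0.47437
  −(0.42)·log₂(0.42) = 0.52565
  −(0.03)·log₂(0.03) = 0.15177
Sum: 0.47437 + 0.52565 + 0.15177 = 1.1518 bits.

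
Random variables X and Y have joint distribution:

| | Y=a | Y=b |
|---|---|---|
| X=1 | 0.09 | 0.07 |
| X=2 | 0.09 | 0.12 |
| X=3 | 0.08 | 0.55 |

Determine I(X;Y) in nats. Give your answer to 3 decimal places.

Marginals: p(X) = (0.1600, 0.2100, 0.6300), p(Y) = (0.2600, 0.7400).
I(X;Y) = Σ p(x,y)·ln[p(x,y)/(p(x)p(y))].
  (1,a): 0.09·ln(2.1635) = 0.0695
  (1,b): 0.07·ln(0.5912) = -0.0368
  (2,a): 0.09·ln(1.6484) = 0.0450
  (2,b): 0.12·ln(0.7722) = -0.0310
  (3,a): 0.08·ln(0.4884) = -0.0573
  (3,b): 0.55·ln(1.1798) = 0.0909
Sum = 0.080 nats.

0.080 nats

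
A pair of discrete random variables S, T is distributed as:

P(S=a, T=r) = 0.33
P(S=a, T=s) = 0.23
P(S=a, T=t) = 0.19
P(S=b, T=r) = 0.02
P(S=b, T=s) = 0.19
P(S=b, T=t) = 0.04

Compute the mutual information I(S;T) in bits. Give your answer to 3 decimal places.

Marginals: p(S) = (0.7500, 0.2500), p(T) = (0.3500, 0.4200, 0.2300).
I(S;T) = H(S) + H(T) − H(S,T).
H(S) = 0.8113, H(T) = 1.5434, H(S,T) = 2.2246.
I(S;T) = 0.8113 + 1.5434 − 2.2246 = 0.130 bits.

0.130 bits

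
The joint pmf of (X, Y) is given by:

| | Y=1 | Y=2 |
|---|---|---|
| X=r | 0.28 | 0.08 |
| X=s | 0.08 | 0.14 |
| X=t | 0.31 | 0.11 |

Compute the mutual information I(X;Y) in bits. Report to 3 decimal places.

Marginals: p(X) = (0.3600, 0.2200, 0.4200), p(Y) = (0.6700, 0.3300).
I(X;Y) = H(X) + H(Y) − H(X,Y).
H(X) = 1.5368, H(Y) = 0.9149, H(X,Y) = 2.3684.
I(X;Y) = 1.5368 + 0.9149 − 2.3684 = 0.083 bits.

0.083 bits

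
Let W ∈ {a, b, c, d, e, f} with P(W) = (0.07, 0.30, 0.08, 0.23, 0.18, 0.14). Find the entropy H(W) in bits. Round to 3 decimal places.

2.411 bits

H(W) = −Σ p·log₂ p.
  −(0.07)·log₂(0.07) = 0.2686
  −(0.30)·log₂(0.30) = 0.5211
  −(0.08)·log₂(0.08) = 0.2915
  −(0.23)·log₂(0.23) = 0.4877
  −(0.18)·log₂(0.18) = 0.4453
  −(0.14)·log₂(0.14) = 0.3971
Sum: 0.2686 + 0.5211 + 0.2915 + 0.4877 + 0.4453 + 0.3971 = 2.411 bits.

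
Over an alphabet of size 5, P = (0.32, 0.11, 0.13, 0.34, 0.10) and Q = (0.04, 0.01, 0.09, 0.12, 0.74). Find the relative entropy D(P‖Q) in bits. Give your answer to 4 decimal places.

1.6316 bits

D(P‖Q) = Σ p·log₂(p/q).
  0.32·log₂(0.32/0.04) = 0.96000
  0.11·log₂(0.11/0.01) = 0.38054
  0.13·log₂(0.13/0.09) = 0.06897
  0.34·log₂(0.34/0.12) = 0.51085
  0.10·log₂(0.10/0.74) = -0.28875
D(P‖Q) = 1.6316 bits.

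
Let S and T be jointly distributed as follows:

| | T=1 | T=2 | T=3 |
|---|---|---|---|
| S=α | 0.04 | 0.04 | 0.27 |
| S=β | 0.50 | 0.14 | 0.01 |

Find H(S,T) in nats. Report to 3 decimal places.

1.279 nats

H(S,T) = −Σ p(x,y)·ln p(x,y) over all 6 cells.
  cell (α,1): −0.04·ln0.04 = 0.1288
  cell (α,2): −0.04·ln0.04 = 0.1288
  cell (α,3): −0.27·ln0.27 = 0.3535
  cell (β,1): −0.50·ln0.50 = 0.3466
  cell (β,2): −0.14·ln0.14 = 0.2753
  cell (β,3): −0.01·ln0.01 = 0.0461
Sum = 1.279 nats.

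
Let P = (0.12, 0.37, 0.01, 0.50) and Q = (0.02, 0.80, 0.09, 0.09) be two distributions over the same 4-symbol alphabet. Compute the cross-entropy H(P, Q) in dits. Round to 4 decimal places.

0.7731 dits

H(P,Q) = −Σ p·log₁₀ q.
  −0.12·log₁₀(0.02) = 0.20388
  −0.37·log₁₀(0.80) = 0.03586
  −0.01·log₁₀(0.09) = 0.01046
  −0.50·log₁₀(0.09) = 0.52288
H(P,Q) = 0.7731 dits.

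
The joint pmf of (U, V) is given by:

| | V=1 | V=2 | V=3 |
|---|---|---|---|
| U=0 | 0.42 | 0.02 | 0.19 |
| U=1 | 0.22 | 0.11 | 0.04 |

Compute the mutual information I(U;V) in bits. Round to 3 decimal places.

0.123 bits

Marginals: p(U) = (0.6300, 0.3700), p(V) = (0.6400, 0.1300, 0.2300).
I(U;V) = Σ p(x,y)·log₂[p(x,y)/(p(x)p(y))].
  (0,1): 0.42·log₂(1.0417) = 0.0247
  (0,2): 0.02·log₂(0.2442) = -0.0407
  (0,3): 0.19·log₂(1.3112) = 0.0743
  (1,1): 0.22·log₂(0.9291) = -0.0234
  (1,2): 0.11·log₂(2.2869) = 0.1313
  (1,3): 0.04·log₂(0.4700) = -0.0436
Sum = 0.123 bits.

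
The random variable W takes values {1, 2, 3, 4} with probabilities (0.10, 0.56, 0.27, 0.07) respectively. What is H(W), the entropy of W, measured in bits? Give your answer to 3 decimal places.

1.579 bits

H(W) = −Σ p·log₂ p.
  −(0.10)·log₂(0.10) = 0.3322
  −(0.56)·log₂(0.56) = 0.4684
  −(0.27)·log₂(0.27) = 0.5100
  −(0.07)·log₂(0.07) = 0.2686
Sum: 0.3322 + 0.4684 + 0.5100 + 0.2686 = 1.579 bits.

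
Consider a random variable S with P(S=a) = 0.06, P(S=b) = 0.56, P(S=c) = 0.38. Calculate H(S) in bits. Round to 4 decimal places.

H(S) = −Σ p·log₂ p.
  −(0.06)·log₂(0.06) = 0.24353
  −(0.56)·log₂(0.56) = 0.46844
  −(0.38)·log₂(0.38) = 0.53045
Sum: 0.24353 + 0.46844 + 0.53045 = 1.2424 bits.

1.2424 bits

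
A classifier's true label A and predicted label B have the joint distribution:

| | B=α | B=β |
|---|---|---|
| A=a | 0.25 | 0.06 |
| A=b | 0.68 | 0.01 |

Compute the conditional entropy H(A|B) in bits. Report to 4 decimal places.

Chain rule: H(A|B) = H(A,B) − H(B).
Marginals: p(A) = (0.3100, 0.6900), p(B) = (0.9300, 0.0700).
H(A,B) = 1.1883 bits; H(B) = 0.3659 bits.
H(A|B) = 1.1883 − 0.3659 = 0.8224 bits.

0.8224 bits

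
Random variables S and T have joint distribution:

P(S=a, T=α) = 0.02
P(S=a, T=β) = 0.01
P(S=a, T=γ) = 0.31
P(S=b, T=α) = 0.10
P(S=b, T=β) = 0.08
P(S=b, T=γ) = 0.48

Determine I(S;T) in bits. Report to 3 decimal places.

Marginals: p(S) = (0.3400, 0.6600), p(T) = (0.1200, 0.0900, 0.7900).
I(S;T) = H(S) + H(T) − H(S,T).
H(S) = 0.9248, H(T) = 0.9484, H(S,T) = 1.8351.
I(S;T) = 0.9248 + 0.9484 − 1.8351 = 0.038 bits.

0.038 bits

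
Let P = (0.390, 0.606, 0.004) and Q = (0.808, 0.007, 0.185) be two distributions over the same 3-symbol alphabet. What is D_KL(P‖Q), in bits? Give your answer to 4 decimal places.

D(P‖Q) = Σ p·log₂(p/q).
  0.390·log₂(0.390/0.808) = -0.40984
  0.606·log₂(0.606/0.007) = 3.90011
  0.004·log₂(0.004/0.185) = -0.02213
D(P‖Q) = 3.4681 bits.

3.4681 bits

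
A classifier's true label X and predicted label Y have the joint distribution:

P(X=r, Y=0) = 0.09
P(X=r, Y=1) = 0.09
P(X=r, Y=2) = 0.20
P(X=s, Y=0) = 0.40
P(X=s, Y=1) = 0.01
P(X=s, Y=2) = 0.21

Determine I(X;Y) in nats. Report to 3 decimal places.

Marginals: p(X) = (0.3800, 0.6200), p(Y) = (0.4900, 0.1000, 0.4100).
I(X;Y) = H(X) + H(Y) − H(X,Y).
H(X) = 0.6641, H(Y) = 0.9454, H(X,Y) = 1.4956.
I(X;Y) = 0.6641 + 0.9454 − 1.4956 = 0.114 nats.

0.114 nats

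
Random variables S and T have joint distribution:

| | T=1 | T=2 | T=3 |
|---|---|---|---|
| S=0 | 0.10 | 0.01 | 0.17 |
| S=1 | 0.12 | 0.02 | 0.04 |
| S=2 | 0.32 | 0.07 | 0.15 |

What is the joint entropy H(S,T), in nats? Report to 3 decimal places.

1.874 nats

H(S,T) = −Σ p(x,y)·ln p(x,y) over all 9 cells.
  cell (0,1): −0.10·ln0.10 = 0.2303
  cell (0,2): −0.01·ln0.01 = 0.0461
  cell (0,3): −0.17·ln0.17 = 0.3012
  cell (1,1): −0.12·ln0.12 = 0.2544
  cell (1,2): −0.02·ln0.02 = 0.0782
  cell (1,3): −0.04·ln0.04 = 0.1288
  cell (2,1): −0.32·ln0.32 = 0.3646
  cell (2,2): −0.07·ln0.07 = 0.1861
  cell (2,3): −0.15·ln0.15 = 0.2846
Sum = 1.874 nats.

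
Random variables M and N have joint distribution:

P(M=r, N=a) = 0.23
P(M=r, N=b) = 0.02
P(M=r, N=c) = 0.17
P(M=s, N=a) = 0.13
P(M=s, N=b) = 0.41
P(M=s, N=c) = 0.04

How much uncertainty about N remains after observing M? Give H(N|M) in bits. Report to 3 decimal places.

Marginals: p(M) = (0.4200, 0.5800), p(N) = (0.3600, 0.4300, 0.2100).
H(N|M) = Σ p(M) · H(N|M=·).
  M=r: p=0.4200, H(N|M=r) = 1.2131
  M=s: p=0.5800, H(N|M=s) = 1.1034
Weighted sum = 1.149 bits.

1.149 bits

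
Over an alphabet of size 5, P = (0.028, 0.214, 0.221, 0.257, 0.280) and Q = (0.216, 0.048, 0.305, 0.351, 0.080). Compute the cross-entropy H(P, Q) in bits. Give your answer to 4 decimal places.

H(P,Q) = −Σ p·log₂ q.
  −0.028·log₂(0.216) = 0.06191
  −0.214·log₂(0.048) = 0.93750
  −0.221·log₂(0.305) = 0.37860
  −0.257·log₂(0.351) = 0.38819
  −0.280·log₂(0.080) = 1.02028
H(P,Q) = 2.7865 bits.

2.7865 bits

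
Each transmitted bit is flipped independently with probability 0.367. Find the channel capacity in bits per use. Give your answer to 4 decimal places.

Binary symmetric channel: C = 1 − h₂(ε) where h₂ is the binary entropy function.
h₂(0.367) = −0.367·log₂0.367 − 0.633·log₂0.633 = 0.9483.
C = 1 − 0.9483 = 0.0517 bits per channel use.

0.0517 bits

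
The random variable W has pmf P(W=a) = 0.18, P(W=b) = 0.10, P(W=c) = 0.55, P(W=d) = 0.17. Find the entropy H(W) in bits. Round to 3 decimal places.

1.686 bits

H(W) = −Σ p·log₂ p.
  −(0.18)·log₂(0.18) = 0.4453
  −(0.10)·log₂(0.10) = 0.3322
  −(0.55)·log₂(0.55) = 0.4744
  −(0.17)·log₂(0.17) = 0.4346
Sum: 0.4453 + 0.3322 + 0.4744 + 0.4346 = 1.686 bits.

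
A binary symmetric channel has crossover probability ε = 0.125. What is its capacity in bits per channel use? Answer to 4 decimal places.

0.4564 bits

Binary symmetric channel: C = 1 − h₂(ε) where h₂ is the binary entropy function.
h₂(0.125) = −0.125·log₂0.125 − 0.875·log₂0.875 = 0.5436.
C = 1 − 0.5436 = 0.4564 bits per channel use.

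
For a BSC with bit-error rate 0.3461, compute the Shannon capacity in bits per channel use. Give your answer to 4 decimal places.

0.0695 bits

Binary symmetric channel: C = 1 − h₂(ε) where h₂ is the binary entropy function.
h₂(0.3461) = −0.3461·log₂0.3461 − 0.6539·log₂0.6539 = 0.9305.
C = 1 − 0.9305 = 0.0695 bits per channel use.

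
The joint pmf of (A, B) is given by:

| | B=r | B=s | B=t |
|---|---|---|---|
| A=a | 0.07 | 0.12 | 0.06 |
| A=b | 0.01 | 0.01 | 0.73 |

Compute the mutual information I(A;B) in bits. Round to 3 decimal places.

Marginals: p(A) = (0.2500, 0.7500), p(B) = (0.0800, 0.1300, 0.7900).
I(A;B) = H(A) + H(B) − H(A,B).
H(A) = 0.8113, H(B) = 0.9428, H(A,B) = 1.3435.
I(A;B) = 0.8113 + 0.9428 − 1.3435 = 0.411 bits.

0.411 bits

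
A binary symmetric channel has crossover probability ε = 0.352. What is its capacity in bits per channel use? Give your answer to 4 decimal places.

Binary symmetric channel: C = 1 − h₂(ε) where h₂ is the binary entropy function.
h₂(0.352) = −0.352·log₂0.352 − 0.648·log₂0.648 = 0.9358.
C = 1 − 0.9358 = 0.0642 bits per channel use.

0.0642 bits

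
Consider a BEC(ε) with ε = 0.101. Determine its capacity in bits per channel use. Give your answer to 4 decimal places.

0.8990 bits

Binary erasure channel: capacity C = 1 − ε.
C = 1 − 0.101 = 0.8990 bits per channel use.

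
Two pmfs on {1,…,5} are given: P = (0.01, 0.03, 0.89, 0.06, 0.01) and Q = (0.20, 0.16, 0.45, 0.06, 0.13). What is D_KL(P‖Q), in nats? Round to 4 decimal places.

D(P‖Q) = Σ p·ln(p/q).
  0.01·ln(0.01/0.20) = -0.02996
  0.03·ln(0.03/0.16) = -0.05022
  0.89·ln(0.89/0.45) = 0.60696
  0.06·ln(0.06/0.06) = 0.00000
  0.01·ln(0.01/0.13) = -0.02565
D(P‖Q) = 0.5011 nats.

0.5011 nats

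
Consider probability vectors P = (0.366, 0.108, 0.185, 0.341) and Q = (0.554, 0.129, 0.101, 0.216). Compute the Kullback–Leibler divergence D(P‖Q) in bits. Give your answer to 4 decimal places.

0.1396 bits

D(P‖Q) = Σ p·log₂(p/q).
  0.366·log₂(0.366/0.554) = -0.21888
  0.108·log₂(0.108/0.129) = -0.02768
  0.185·log₂(0.185/0.101) = 0.16154
  0.341·log₂(0.341/0.216) = 0.22463
D(P‖Q) = 0.1396 bits.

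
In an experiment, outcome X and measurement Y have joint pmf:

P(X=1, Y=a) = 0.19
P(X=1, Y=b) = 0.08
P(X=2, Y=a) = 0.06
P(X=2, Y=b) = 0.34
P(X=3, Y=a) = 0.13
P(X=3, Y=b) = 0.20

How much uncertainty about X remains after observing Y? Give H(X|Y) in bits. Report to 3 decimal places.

Marginals: p(X) = (0.2700, 0.4000, 0.3300), p(Y) = (0.3800, 0.6200).
H(X|Y) = Σ p(Y) · H(X|Y=·).
  Y=a: p=0.3800, H(X|Y=a) = 1.4499
  Y=b: p=0.6200, H(X|Y=b) = 1.3830
Weighted sum = 1.408 bits.

1.408 bits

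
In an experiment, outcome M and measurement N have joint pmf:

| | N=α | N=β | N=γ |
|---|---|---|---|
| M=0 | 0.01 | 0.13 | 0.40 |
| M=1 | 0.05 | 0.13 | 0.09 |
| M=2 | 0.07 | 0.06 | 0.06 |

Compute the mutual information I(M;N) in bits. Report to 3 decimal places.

0.183 bits

Marginals: p(M) = (0.5400, 0.2700, 0.1900), p(N) = (0.1300, 0.3200, 0.5500).
I(M;N) = Σ p(x,y)·log₂[p(x,y)/(p(x)p(y))].
  (0,α): 0.01·log₂(0.1425) = -0.0281
  (0,β): 0.13·log₂(0.7523) = -0.0534
  (0,γ): 0.40·log₂(1.3468) = 0.1718
  (1,α): 0.05·log₂(1.4245) = 0.0255
  (1,β): 0.13·log₂(1.5046) = 0.0766
  (1,γ): 0.09·log₂(0.6061) = -0.0650
  (2,α): 0.07·log₂(2.8340) = 0.1052
  (2,β): 0.06·log₂(0.9868) = -0.0011
  (2,γ): 0.06·log₂(0.5742) = -0.0480
Sum = 0.183 bits.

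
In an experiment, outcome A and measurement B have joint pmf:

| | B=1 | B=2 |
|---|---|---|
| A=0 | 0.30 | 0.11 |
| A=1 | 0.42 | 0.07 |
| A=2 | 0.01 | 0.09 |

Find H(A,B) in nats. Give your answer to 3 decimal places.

1.417 nats

H(A,B) = −Σ p(x,y)·ln p(x,y) over all 6 cells.
  cell (0,1): −0.30·ln0.30 = 0.3612
  cell (0,2): −0.11·ln0.11 = 0.2428
  cell (1,1): −0.42·ln0.42 = 0.3644
  cell (1,2): −0.07·ln0.07 = 0.1861
  cell (2,1): −0.01·ln0.01 = 0.0461
  cell (2,2): −0.09·ln0.09 = 0.2167
Sum = 1.417 nats.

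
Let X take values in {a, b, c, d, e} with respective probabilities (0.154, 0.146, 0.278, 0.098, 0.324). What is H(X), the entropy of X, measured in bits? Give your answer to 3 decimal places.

2.190 bits

H(X) = −Σ p·log₂ p.
  −(0.154)·log₂(0.154) = 0.4156
  −(0.146)·log₂(0.146) = 0.4053
  −(0.278)·log₂(0.278) = 0.5134
  −(0.098)·log₂(0.098) = 0.3284
  −(0.324)·log₂(0.324) = 0.5268
Sum: 0.4156 + 0.4053 + 0.5134 + 0.3284 + 0.5268 = 2.190 bits.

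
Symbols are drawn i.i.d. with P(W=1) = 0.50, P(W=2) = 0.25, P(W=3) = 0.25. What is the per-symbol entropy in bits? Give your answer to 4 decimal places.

1.5000 bits

H(W) = −Σ p·log₂ p.
  −(0.50)·log₂(0.50) = 0.50000
  −(0.25)·log₂(0.25) = 0.50000
  −(0.25)·log₂(0.25) = 0.50000
Sum: 0.50000 + 0.50000 + 0.50000 = 1.5000 bits.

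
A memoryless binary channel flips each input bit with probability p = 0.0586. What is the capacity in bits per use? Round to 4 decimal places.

Binary symmetric channel: C = 1 − h₂(ε) where h₂ is the binary entropy function.
h₂(0.0586) = −0.0586·log₂0.0586 − 0.9414·log₂0.9414 = 0.3219.
C = 1 − 0.3219 = 0.6781 bits per channel use.

0.6781 bits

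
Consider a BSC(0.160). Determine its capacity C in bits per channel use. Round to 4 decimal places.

0.3657 bits

Binary symmetric channel: C = 1 − h₂(ε) where h₂ is the binary entropy function.
h₂(0.160) = −0.160·log₂0.160 − 0.840·log₂0.840 = 0.6343.
C = 1 − 0.6343 = 0.3657 bits per channel use.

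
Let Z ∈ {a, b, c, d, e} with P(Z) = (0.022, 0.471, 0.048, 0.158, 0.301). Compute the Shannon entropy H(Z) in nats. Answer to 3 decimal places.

H(Z) = −Σ p·ln p.
  −(0.022)·ln(0.022) = 0.0840
  −(0.471)·ln(0.471) = 0.3546
  −(0.048)·ln(0.048) = 0.1458
  −(0.158)·ln(0.158) = 0.2915
  −(0.301)·ln(0.301) = 0.3614
Sum: 0.0840 + 0.3546 + 0.1458 + 0.2915 + 0.3614 = 1.237 nats.

1.237 nats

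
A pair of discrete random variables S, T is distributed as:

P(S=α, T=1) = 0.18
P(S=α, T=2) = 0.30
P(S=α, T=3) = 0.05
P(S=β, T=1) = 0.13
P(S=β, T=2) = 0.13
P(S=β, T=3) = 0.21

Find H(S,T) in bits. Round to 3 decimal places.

H(S,T) = −Σ p(x,y)·log₂ p(x,y) over all 6 cells.
  cell (α,1): −0.18·log₂0.18 = 0.4453
  cell (α,2): −0.30·log₂0.30 = 0.5211
  cell (α,3): −0.05·log₂0.05 = 0.2161
  cell (β,1): −0.13·log₂0.13 = 0.3826
  cell (β,2): −0.13·log₂0.13 = 0.3826
  cell (β,3): −0.21·log₂0.21 = 0.4728
Sum = 2.421 bits.

2.421 bits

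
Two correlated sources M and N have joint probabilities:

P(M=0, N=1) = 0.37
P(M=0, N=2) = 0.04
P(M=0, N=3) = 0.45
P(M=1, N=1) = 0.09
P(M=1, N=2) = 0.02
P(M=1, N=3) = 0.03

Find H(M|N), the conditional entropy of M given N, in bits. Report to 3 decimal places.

Marginals: p(M) = (0.8600, 0.1400), p(N) = (0.4600, 0.0600, 0.4800).
H(M|N) = Σ p(N) · H(M|N=·).
  N=1: p=0.4600, H(M|N=1) = 0.7131
  N=2: p=0.0600, H(M|N=2) = 0.9183
  N=3: p=0.4800, H(M|N=3) = 0.3373
Weighted sum = 0.545 bits.

0.545 bits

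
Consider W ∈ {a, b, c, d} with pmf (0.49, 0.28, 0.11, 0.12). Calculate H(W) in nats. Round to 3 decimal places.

H(W) = −Σ p·ln p.
  −(0.49)·ln(0.49) = 0.3495
  −(0.28)·ln(0.28) = 0.3564
  −(0.11)·ln(0.11) = 0.2428
  −(0.12)·ln(0.12) = 0.2544
Sum: 0.3495 + 0.3564 + 0.2428 + 0.2544 = 1.203 nats.

1.203 nats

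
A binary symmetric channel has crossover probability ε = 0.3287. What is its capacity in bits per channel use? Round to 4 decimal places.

0.0864 bits

Binary symmetric channel: C = 1 − h₂(ε) where h₂ is the binary entropy function.
h₂(0.3287) = −0.3287·log₂0.3287 − 0.6713·log₂0.6713 = 0.9136.
C = 1 − 0.9136 = 0.0864 bits per channel use.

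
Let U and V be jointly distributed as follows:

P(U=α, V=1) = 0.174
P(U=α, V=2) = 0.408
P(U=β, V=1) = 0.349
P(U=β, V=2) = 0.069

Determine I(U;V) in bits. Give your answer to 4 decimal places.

0.2161 bits

Marginals: p(U) = (0.5820, 0.4180), p(V) = (0.5230, 0.4770).
I(U;V) = Σ p(x,y)·log₂[p(x,y)/(p(x)p(y))].
  (α,1): 0.174·log₂(0.5716) = -0.14039
  (α,2): 0.408·log₂(1.4697) = 0.22664
  (β,1): 0.349·log₂(1.5964) = 0.23552
  (β,2): 0.069·log₂(0.3461) = -0.10563
Sum = 0.2161 bits.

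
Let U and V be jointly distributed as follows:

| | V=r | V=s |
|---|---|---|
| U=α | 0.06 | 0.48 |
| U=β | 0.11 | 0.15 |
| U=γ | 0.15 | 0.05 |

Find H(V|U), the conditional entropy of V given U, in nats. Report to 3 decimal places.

Chain rule: H(V|U) = H(U,V) − H(U).
Marginals: p(U) = (0.5400, 0.2600, 0.2000), p(V) = (0.3200, 0.6800).
H(U,V) = 1.4828 nats; H(U) = 1.0049 nats.
H(V|U) = 1.4828 − 1.0049 = 0.478 nats.

0.478 nats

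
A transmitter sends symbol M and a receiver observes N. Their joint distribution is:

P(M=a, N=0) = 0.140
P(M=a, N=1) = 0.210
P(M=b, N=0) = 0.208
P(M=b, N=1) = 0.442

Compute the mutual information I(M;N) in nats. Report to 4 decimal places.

0.0032 nats

Marginals: p(M) = (0.3500, 0.6500), p(N) = (0.3480, 0.6520).
I(M;N) = Σ p(x,y)·ln[p(x,y)/(p(x)p(y))].
  (a,0): 0.140·ln(1.1494) = 0.01950
  (a,1): 0.210·ln(0.9202) = -0.01745
  (b,0): 0.208·ln(0.9195) = -0.01745
  (b,1): 0.442·ln(1.0429) = 0.01859
Sum = 0.0032 nats.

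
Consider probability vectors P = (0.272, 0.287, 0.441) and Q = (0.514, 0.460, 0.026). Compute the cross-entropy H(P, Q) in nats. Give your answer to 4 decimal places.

2.0134 nats

H(P,Q) = −Σ p·ln q.
  −0.272·ln(0.514) = 0.18102
  −0.287·ln(0.460) = 0.22286
  −0.441·ln(0.026) = 1.60950
H(P,Q) = 2.0134 nats.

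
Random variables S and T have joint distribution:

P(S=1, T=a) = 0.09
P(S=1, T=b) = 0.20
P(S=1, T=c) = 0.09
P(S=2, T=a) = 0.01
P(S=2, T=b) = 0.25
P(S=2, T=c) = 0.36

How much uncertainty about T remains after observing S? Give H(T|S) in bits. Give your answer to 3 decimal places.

1.229 bits

Chain rule: H(T|S) = H(S,T) − H(S).
Marginals: p(S) = (0.3800, 0.6200), p(T) = (0.1000, 0.4500, 0.4500).
H(S,T) = 2.1867 bits; H(S) = 0.9580 bits.
H(T|S) = 2.1867 − 0.9580 = 1.229 bits.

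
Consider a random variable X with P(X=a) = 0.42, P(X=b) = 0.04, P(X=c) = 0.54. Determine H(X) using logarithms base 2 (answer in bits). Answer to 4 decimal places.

H(X) = −Σ p·log₂ p.
  −(0.42)·log₂(0.42) = 0.52565
  −(0.04)·log₂(0.04) = 0.18575
  −(0.54)·log₂(0.54) = 0.48004
Sum: 0.52565 + 0.18575 + 0.48004 = 1.1914 bits.

1.1914 bits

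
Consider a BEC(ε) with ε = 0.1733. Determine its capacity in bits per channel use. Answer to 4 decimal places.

Binary erasure channel: capacity C = 1 − ε.
C = 1 − 0.1733 = 0.8267 bits per channel use.

0.8267 bits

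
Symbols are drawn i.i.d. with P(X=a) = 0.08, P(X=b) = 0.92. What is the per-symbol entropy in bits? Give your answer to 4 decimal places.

0.4022 bits

H(X) = −Σ p·log₂ p.
  −(0.08)·log₂(0.08) = 0.29151
  −(0.92)·log₂(0.92) = 0.11067
Sum: 0.29151 + 0.11067 = 0.4022 bits.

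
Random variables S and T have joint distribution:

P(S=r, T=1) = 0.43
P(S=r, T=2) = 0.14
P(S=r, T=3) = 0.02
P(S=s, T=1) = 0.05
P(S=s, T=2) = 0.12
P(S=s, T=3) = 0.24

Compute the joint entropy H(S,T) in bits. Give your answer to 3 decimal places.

2.111 bits

H(S,T) = −Σ p(x,y)·log₂ p(x,y) over all 6 cells.
  cell (r,1): −0.43·log₂0.43 = 0.5236
  cell (r,2): −0.14·log₂0.14 = 0.3971
  cell (r,3): −0.02·log₂0.02 = 0.1129
  cell (s,1): −0.05·log₂0.05 = 0.2161
  cell (s,2): −0.12·log₂0.12 = 0.3671
  cell (s,3): −0.24·log₂0.24 = 0.4941
Sum = 2.111 bits.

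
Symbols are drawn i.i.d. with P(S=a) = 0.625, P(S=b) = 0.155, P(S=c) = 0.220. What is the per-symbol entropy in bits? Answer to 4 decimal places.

1.3213 bits

H(S) = −Σ p·log₂ p.
  −(0.625)·log₂(0.625) = 0.42379
  −(0.155)·log₂(0.155) = 0.41690
  −(0.220)·log₂(0.220) = 0.48057
Sum: 0.42379 + 0.41690 + 0.48057 = 1.3213 bits.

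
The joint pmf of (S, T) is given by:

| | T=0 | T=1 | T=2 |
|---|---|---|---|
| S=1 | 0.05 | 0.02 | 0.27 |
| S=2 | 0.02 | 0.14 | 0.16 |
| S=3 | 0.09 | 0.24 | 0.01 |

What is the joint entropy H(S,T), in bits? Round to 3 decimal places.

2.645 bits

H(S,T) = −Σ p(x,y)·log₂ p(x,y) over all 9 cells.
  cell (1,0): −0.05·log₂0.05 = 0.2161
  cell (1,1): −0.02·log₂0.02 = 0.1129
  cell (1,2): −0.27·log₂0.27 = 0.5100
  cell (2,0): −0.02·log₂0.02 = 0.1129
  cell (2,1): −0.14·log₂0.14 = 0.3971
  cell (2,2): −0.16·log₂0.16 = 0.4230
  cell (3,0): −0.09·log₂0.09 = 0.3127
  cell (3,1): −0.24·log₂0.24 = 0.4941
  cell (3,2): −0.01·log₂0.01 = 0.0664
Sum = 2.645 bits.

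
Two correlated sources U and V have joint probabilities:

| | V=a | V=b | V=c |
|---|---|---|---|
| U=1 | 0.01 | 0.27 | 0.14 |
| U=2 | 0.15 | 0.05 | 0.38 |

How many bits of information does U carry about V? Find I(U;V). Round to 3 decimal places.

0.290 bits

Marginals: p(U) = (0.4200, 0.5800), p(V) = (0.1600, 0.3200, 0.5200).
I(U;V) = H(U) + H(V) − H(U,V).
H(U) = 0.9815, H(V) = 1.4396, H(U,V) = 2.1307.
I(U;V) = 0.9815 + 1.4396 − 2.1307 = 0.290 bits.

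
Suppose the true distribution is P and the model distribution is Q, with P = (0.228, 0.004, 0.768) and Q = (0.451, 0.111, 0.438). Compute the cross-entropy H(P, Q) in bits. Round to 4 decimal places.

1.1893 bits

H(P,Q) = −Σ p·log₂ q.
  −0.228·log₂(0.451) = 0.26193
  −0.004·log₂(0.111) = 0.01269
  −0.768·log₂(0.438) = 0.91469
H(P,Q) = 1.1893 bits.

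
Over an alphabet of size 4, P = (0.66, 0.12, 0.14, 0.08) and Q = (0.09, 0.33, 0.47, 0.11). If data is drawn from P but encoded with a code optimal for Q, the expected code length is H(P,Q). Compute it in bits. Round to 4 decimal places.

2.8920 bits

H(P,Q) = −Σ p·log₂ q.
  −0.66·log₂(0.09) = 2.29279
  −0.12·log₂(0.33) = 0.19194
  −0.14·log₂(0.47) = 0.15250
  −0.08·log₂(0.11) = 0.25475
H(P,Q) = 2.8920 bits.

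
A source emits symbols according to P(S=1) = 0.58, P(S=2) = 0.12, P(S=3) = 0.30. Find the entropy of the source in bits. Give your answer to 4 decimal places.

1.3440 bits

H(S) = −Σ p·log₂ p.
  −(0.58)·log₂(0.58) = 0.45581
  −(0.12)·log₂(0.12) = 0.36707
  −(0.30)·log₂(0.30) = 0.52109
Sum: 0.45581 + 0.36707 + 0.52109 = 1.3440 bits.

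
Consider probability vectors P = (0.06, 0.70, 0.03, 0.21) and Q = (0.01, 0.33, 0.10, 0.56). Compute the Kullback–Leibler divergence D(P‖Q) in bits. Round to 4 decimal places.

D(P‖Q) = Σ p·log₂(p/q).
  0.06·log₂(0.06/0.01) = 0.15510
  0.70·log₂(0.70/0.33) = 0.75942
  0.03·log₂(0.03/0.10) = -0.05211
  0.21·log₂(0.21/0.56) = -0.29716
D(P‖Q) = 0.5653 bits.

0.5653 bits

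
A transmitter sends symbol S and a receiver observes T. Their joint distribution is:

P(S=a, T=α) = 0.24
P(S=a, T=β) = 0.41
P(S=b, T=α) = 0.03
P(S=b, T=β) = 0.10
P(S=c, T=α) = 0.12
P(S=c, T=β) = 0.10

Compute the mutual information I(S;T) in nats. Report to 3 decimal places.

Marginals: p(S) = (0.6500, 0.1300, 0.2200), p(T) = (0.3900, 0.6100).
I(S;T) = Σ p(x,y)·ln[p(x,y)/(p(x)p(y))].
  (a,α): 0.24·ln(0.9467) = -0.0131
  (a,β): 0.41·ln(1.0340) = 0.0137
  (b,α): 0.03·ln(0.5917) = -0.0157
  (b,β): 0.10·ln(1.2610) = 0.0232
  (c,α): 0.12·ln(1.3986) = 0.0403
  (c,β): 0.10·ln(0.7452) = -0.0294
Sum = 0.019 nats.

0.019 nats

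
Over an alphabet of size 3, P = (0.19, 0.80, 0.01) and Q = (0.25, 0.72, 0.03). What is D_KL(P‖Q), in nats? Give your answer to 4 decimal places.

0.0212 nats

D(P‖Q) = Σ p·ln(p/q).
  0.19·ln(0.19/0.25) = -0.05214
  0.80·ln(0.80/0.72) = 0.08429
  0.01·ln(0.01/0.03) = -0.01099
D(P‖Q) = 0.0212 nats.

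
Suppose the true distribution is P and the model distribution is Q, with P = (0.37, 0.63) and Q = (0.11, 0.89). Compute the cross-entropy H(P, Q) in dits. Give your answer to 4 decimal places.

H(P,Q) = −Σ p·log₁₀ q.
  −0.37·log₁₀(0.11) = 0.35468
  −0.63·log₁₀(0.89) = 0.03188
H(P,Q) = 0.3866 dits.

0.3866 dits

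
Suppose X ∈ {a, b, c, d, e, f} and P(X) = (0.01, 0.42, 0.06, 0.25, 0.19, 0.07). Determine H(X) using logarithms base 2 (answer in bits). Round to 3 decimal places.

H(X) = −Σ p·log₂ p.
  −(0.01)·log₂(0.01) = 0.0664
  −(0.42)·log₂(0.42) = 0.5256
  −(0.06)·log₂(0.06) = 0.2435
  −(0.25)·log₂(0.25) = 0.5000
  −(0.19)·log₂(0.19) = 0.4552
  −(0.07)·log₂(0.07) = 0.2686
Sum: 0.0664 + 0.5256 + 0.2435 + 0.5000 + 0.4552 + 0.2686 = 2.059 bits.

2.059 bits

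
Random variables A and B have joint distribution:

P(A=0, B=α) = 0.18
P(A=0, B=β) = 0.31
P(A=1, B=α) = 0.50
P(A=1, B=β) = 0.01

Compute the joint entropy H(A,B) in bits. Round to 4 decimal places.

H(A,B) = −Σ p(x,y)·log₂ p(x,y) over all 4 cells.
  cell (0,α): −0.18·log₂0.18 = 0.44531
  cell (0,β): −0.31·log₂0.31 = 0.52379
  cell (1,α): −0.50·log₂0.50 = 0.50000
  cell (1,β): −0.01·log₂0.01 = 0.06644
Sum = 1.5355 bits.

1.5355 bits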